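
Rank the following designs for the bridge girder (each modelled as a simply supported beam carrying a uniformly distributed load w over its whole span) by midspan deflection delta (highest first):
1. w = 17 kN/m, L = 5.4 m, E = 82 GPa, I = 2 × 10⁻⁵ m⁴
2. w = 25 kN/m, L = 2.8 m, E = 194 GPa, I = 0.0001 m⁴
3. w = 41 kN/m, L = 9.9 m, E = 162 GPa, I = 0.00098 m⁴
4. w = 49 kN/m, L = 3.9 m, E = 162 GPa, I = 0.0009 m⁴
Model: a simply supported beam carrying a uniformly distributed load w over its whole span, so delta = (5·w·L^4) / (384·E·I) (SI units).
  Case 1: delta = (5 × 17000 × 5.4^4) / (384 × (8.2 × 10¹⁰) × (2 × 10⁻⁵)) = 0.1148 m = 114.8 mm
  Case 2: delta = (5 × 25000 × 2.8^4) / (384 × (1.94 × 10¹¹) × 0.0001) = 0.001031 m = 1.031 mm
  Case 3: delta = (5 × 41000 × 9.9^4) / (384 × (1.62 × 10¹¹) × 0.00098) = 0.0323 m = 32.3 mm
  Case 4: delta = (5 × 49000 × 3.9^4) / (384 × (1.62 × 10¹¹) × 0.0009) = 0.001012 m = 1.012 mm
Ordering: 114.8 mm (case 1) > 32.3 mm (case 3) > 1.031 mm (case 2) > 1.012 mm (case 4)
Final answer: 1, 3, 2, 4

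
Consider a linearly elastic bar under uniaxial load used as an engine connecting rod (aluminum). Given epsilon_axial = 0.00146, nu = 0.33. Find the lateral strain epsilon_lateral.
Model: a linearly elastic bar under uniaxial load, so epsilon_lateral = -nu·epsilon_axial.
Substitute:
  epsilon_lateral = -(0.33 × 0.00146)
  epsilon_lateral = -0.0004818
Final answer: epsilon_lateral = -0.0004818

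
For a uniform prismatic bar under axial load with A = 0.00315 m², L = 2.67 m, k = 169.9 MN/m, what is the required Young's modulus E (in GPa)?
Model: a uniform prismatic bar under axial load, so k = (A·E) / L.
Solve for E: E = (k·L) / A.
Convert to SI units:
  k = 169.9 MN/m = 1.699 × 10⁸ N/m
Substitute:
  E = ((1.699 × 10⁸) × 2.67) / 0.00315
  E = 1.44 × 10¹¹ Pa
Convert: E = 1.44 × 10¹¹ Pa = 144 GPa
Final answer: E = 144 GPa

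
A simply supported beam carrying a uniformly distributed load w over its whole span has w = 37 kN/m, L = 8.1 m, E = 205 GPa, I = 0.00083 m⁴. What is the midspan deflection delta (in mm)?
Model: a simply supported beam carrying a uniformly distributed load w over its whole span, so delta = (5·w·L^4) / (384·E·I).
Convert to SI units:
  w = 37 kN/m = 37000 N/m
  E = 205 GPa = 2.05 × 10¹¹ Pa
Substitute:
  delta = (5 × 37000 × 8.1^4) / (384 × (2.05 × 10¹¹) × 0.00083)
  delta = 0.01219 m
Convert: delta = 0.01219 m = 12.19 mm
Final answer: delta = 12.19 mm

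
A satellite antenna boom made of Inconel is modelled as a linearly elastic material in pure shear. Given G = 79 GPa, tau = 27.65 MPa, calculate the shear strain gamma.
Model: a linearly elastic material in pure shear, so tau = G·gamma.
Solve for gamma: gamma = tau / G.
Convert to SI units:
  G = 79 GPa = 7.9 × 10¹⁰ Pa
  tau = 27.65 MPa = 2.765 × 10⁷ Pa
Substitute:
  gamma = (2.765 × 10⁷) / (7.9 × 10¹⁰)
  gamma = 0.00035
Final answer: gamma = 0.00035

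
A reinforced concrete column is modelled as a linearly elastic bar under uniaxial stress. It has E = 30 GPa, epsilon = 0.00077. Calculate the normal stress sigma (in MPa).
Model: a linearly elastic bar under uniaxial stress, so sigma = E·epsilon.
Convert to SI units:
  E = 30 GPa = 3 × 10¹⁰ Pa
Substitute:
  sigma = (3 × 10¹⁰) × 0.00077
  sigma = 2.31 × 10⁷ Pa
Convert: sigma = 2.31 × 10⁷ Pa = 23.1 MPa
Final answer: sigma = 23.1 MPa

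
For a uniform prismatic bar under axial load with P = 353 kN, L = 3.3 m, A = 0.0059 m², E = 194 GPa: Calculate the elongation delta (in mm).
Model: a uniform prismatic bar under axial load, so delta = (P·L) / (A·E).
Convert to SI units:
  P = 353 kN = 353000 N
  E = 194 GPa = 1.94 × 10¹¹ Pa
Substitute:
  delta = (353000 × 3.3) / (0.0059 × (1.94 × 10¹¹))
  delta = 0.001018 m
Convert: delta = 0.001018 m = 1.018 mm
Final answer: delta = 1.018 mm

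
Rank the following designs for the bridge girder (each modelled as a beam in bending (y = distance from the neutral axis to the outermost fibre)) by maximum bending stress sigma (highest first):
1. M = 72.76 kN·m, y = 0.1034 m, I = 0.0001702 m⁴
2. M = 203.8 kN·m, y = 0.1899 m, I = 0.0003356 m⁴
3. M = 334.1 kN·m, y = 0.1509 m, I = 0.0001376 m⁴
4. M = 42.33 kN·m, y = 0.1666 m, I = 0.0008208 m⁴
Model: a beam in bending (y = distance from the neutral axis to the outermost fibre), so sigma = (M·y) / I (SI units).
  Case 1: sigma = (72760 × 0.1034) / 0.0001702 = 4.42 × 10⁷ Pa = 44.2 MPa
  Case 2: sigma = (203800 × 0.1899) / 0.0003356 = 1.153 × 10⁸ Pa = 115.3 MPa
  Case 3: sigma = (334100 × 0.1509) / 0.0001376 = 3.664 × 10⁸ Pa = 366.4 MPa
  Case 4: sigma = (42330 × 0.1666) / 0.0008208 = 8.592 × 10⁶ Pa = 8.592 MPa
Ordering: 366.4 MPa (case 3) > 115.3 MPa (case 2) > 44.2 MPa (case 1) > 8.592 MPa (case 4)
Final answer: 3, 2, 1, 4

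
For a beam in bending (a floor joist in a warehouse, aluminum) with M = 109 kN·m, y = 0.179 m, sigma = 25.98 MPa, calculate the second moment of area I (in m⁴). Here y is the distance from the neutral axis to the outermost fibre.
Model: a beam in bending, so sigma = (M·y) / I.
Solve for I: I = (M·y) / sigma.
Convert to SI units:
  M = 109 kN·m = 109000 N·m
  sigma = 25.98 MPa = 2.598 × 10⁷ Pa
Substitute:
  I = (109000 × 0.179) / (2.598 × 10⁷)
  I = 0.000751 m⁴
Final answer: I = 0.000751 m⁴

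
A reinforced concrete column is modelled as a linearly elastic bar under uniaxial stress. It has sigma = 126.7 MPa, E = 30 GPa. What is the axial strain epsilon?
Model: a linearly elastic bar under uniaxial stress, so epsilon = sigma / E.
Convert to SI units:
  sigma = 126.7 MPa = 1.267 × 10⁸ Pa
  E = 30 GPa = 3 × 10¹⁰ Pa
Substitute:
  epsilon = (1.267 × 10⁸) / (3 × 10¹⁰)
  epsilon = 0.004223
Final answer: epsilon = 0.004223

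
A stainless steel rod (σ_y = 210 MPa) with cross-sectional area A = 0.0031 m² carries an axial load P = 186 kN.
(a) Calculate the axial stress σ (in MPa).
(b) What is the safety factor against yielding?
(a) Axial stress σ = P/A. Convert P = 186 kN = 186000 N.
  σ = 186000 / 0.0031 = 6 × 10⁷ Pa = 60 MPa
(b) Safety factor SF = σ_y/σ = 210 / 60 = 3.5
Final answer: (a) σ = 60 MPa, (b) SF = 3.5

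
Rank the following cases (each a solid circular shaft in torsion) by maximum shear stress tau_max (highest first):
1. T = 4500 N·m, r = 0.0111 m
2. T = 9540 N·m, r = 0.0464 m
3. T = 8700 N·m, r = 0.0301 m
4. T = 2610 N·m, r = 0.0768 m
Model: a solid circular shaft in torsion, so tau_max = (2·T) / (π·r^3) (SI units).
  Case 1: tau_max = (2 × 4500) / (π × 0.0111^3) = 2.095 × 10⁹ Pa = 2095 MPa
  Case 2: tau_max = (2 × 9540) / (π × 0.0464^3) = 6.08 × 10⁷ Pa = 60.8 MPa
  Case 3: tau_max = (2 × 8700) / (π × 0.0301^3) = 2.031 × 10⁸ Pa = 203.1 MPa
  Case 4: tau_max = (2 × 2610) / (π × 0.0768^3) = 3.668 × 10⁶ Pa = 3.668 MPa
Ordering: 2095 MPa (case 1) > 203.1 MPa (case 3) > 60.8 MPa (case 2) > 3.668 MPa (case 4)
Final answer: 1, 3, 2, 4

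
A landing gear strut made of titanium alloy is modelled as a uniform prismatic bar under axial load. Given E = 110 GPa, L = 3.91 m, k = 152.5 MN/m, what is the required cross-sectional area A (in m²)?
Model: a uniform prismatic bar under axial load, so k = (A·E) / L.
Solve for A: A = (k·L) / E.
Convert to SI units:
  E = 110 GPa = 1.1 × 10¹¹ Pa
  k = 152.5 MN/m = 1.525 × 10⁸ N/m
Substitute:
  A = ((1.525 × 10⁸) × 3.91) / (1.1 × 10¹¹)
  A = 0.005421 m²
Final answer: A = 0.005421 m²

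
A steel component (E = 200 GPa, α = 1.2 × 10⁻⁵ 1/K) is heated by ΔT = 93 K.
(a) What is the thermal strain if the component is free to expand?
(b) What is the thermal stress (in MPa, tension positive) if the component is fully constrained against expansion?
(a) Free thermal strain ε_th = α·ΔT = (1.2 × 10⁻⁵) × 93 = 0.001116
(b) Fully constrained, the expansion is suppressed, so σ = -E·α·ΔT. Convert E = 200 GPa = 2 × 10¹¹ Pa.
  σ = -(2 × 10¹¹) × (1.2 × 10⁻⁵) × 93 = -2.232 × 10⁸ Pa = -223.2 MPa (compressive)
Final answer: (a) ε_th = 0.001116, (b) σ = -223.2 MPa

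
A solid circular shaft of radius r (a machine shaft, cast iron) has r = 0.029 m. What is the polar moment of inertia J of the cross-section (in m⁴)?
Model: a solid circular shaft of radius r, so J = (π·r^4) / 2.
Substitute:
  J = (π × 0.029^4) / 2
  J = 1.111 × 10⁻⁶ m⁴
Final answer: J = 1.111 × 10⁻⁶ m⁴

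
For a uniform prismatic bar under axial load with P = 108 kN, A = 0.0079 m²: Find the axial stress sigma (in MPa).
Model: a uniform prismatic bar under axial load, so sigma = P / A.
Convert to SI units:
  P = 108 kN = 108000 N
Substitute:
  sigma = 108000 / 0.0079
  sigma = 1.367 × 10⁷ Pa
Convert: sigma = 1.367 × 10⁷ Pa = 13.67 MPa
Final answer: sigma = 13.67 MPa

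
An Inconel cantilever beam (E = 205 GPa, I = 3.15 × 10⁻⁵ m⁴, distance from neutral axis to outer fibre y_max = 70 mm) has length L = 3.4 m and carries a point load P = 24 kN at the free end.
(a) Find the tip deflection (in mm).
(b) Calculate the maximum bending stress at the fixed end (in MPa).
(a) Tip deflection of a cantilever with an end point load: δ = P·L^3 / (3·E·I). Convert P = 24 kN = 24000 N, E = 205 GPa = 2.05 × 10¹¹ Pa.
  δ = (24000 × 3.4^3) / (3 × (2.05 × 10¹¹) × (3.15 × 10⁻⁵)) = 0.04869 m = 48.69 mm
(b) Maximum bending moment at the fixed end: M = P·L = 24000 × 3.4 = 81600 N·m. Convert y_max = 70 mm = 0.07 m.
  σ = M·y_max / I = (81600 × 0.07) / (3.15 × 10⁻⁵) = 1.813 × 10⁸ Pa = 181.3 MPa
Final answer: (a) δ = 48.69 mm, (b) σ = 181.3 MPa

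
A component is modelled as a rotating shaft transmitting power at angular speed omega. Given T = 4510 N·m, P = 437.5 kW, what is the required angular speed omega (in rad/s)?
Model: a rotating shaft transmitting power at angular speed omega, so P = T·omega.
Solve for omega: omega = P / T.
Convert to SI units:
  P = 437.5 kW = 437500 W
Substitute:
  omega = 437500 / 4510
  omega = 97.01 rad/s
Final answer: omega = 97.01 rad/s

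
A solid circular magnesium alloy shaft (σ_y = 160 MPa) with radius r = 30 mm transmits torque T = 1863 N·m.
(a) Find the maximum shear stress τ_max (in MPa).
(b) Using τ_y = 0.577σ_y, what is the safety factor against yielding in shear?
(a) For a solid circular shaft, τ_max = T·r/J with J = π·r^4/2, i.e. τ_max = 2·T / (π·r^3). Convert r = 30 mm = 0.03 m.
  τ_max = (2 × 1863) / (π × 0.03^3) = 4.393 × 10⁷ Pa = 43.93 MPa
(b) τ_y = 0.577 × 160 = 92.32 MPa
  SF = τ_y/τ_max = 92.32 / 43.93 = 2.102
Final answer: (a) τ_max = 43.93 MPa, (b) SF = 2.102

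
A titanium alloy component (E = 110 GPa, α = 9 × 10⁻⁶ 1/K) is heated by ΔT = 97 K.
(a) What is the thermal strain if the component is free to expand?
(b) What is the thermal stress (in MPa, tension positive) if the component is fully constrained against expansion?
(a) Free thermal strain ε_th = α·ΔT = (9 × 10⁻⁶) × 97 = 0.000873
(b) Fully constrained, the expansion is suppressed, so σ = -E·α·ΔT. Convert E = 110 GPa = 1.1 × 10¹¹ Pa.
  σ = -(1.1 × 10¹¹) × (9 × 10⁻⁶) × 97 = -9.603 × 10⁷ Pa = -96.03 MPa (compressive)
Final answer: (a) ε_th = 0.000873, (b) σ = -96.03 MPa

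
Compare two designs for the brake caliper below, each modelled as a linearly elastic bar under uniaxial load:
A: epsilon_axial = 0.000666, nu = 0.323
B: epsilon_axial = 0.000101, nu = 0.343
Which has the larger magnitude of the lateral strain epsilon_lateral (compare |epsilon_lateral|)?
Model: a linearly elastic bar under uniaxial load, so epsilon_lateral = -nu·epsilon_axial (SI units).
  A: epsilon_lateral = -(0.323 × 0.000666) = -0.0002151
  B: epsilon_lateral = -(0.343 × 0.000101) = -3.464 × 10⁻⁵
|epsilon_lateral|: A = 0.0002151, B = 3.464 × 10⁻⁵, so A is larger in magnitude.
Final answer: A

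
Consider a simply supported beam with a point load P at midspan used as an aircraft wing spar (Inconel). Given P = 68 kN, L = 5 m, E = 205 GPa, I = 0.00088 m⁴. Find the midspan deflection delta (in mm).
Model: a simply supported beam with a point load P at midspan, so delta = (P·L^3) / (48·E·I).
Convert to SI units:
  P = 68 kN = 68000 N
  E = 205 GPa = 2.05 × 10¹¹ Pa
Substitute:
  delta = (68000 × 5^3) / (48 × (2.05 × 10¹¹) × 0.00088)
  delta = 0.0009816 m
Convert: delta = 0.0009816 m = 0.9816 mm
Final answer: delta = 0.9816 mm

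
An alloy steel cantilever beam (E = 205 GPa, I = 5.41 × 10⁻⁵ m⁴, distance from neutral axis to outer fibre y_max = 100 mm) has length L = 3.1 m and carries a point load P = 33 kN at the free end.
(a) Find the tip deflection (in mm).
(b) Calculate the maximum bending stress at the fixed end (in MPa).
(a) Tip deflection of a cantilever with an end point load: δ = P·L^3 / (3·E·I). Convert P = 33 kN = 33000 N, E = 205 GPa = 2.05 × 10¹¹ Pa.
  δ = (33000 × 3.1^3) / (3 × (2.05 × 10¹¹) × (5.41 × 10⁻⁵)) = 0.02955 m = 29.55 mm
(b) Maximum bending moment at the fixed end: M = P·L = 33000 × 3.1 = 102300 N·m. Convert y_max = 100 mm = 0.1 m.
  σ = M·y_max / I = (102300 × 0.1) / (5.41 × 10⁻⁵) = 1.891 × 10⁸ Pa = 189.1 MPa
Final answer: (a) δ = 29.55 mm, (b) σ = 189.1 MPa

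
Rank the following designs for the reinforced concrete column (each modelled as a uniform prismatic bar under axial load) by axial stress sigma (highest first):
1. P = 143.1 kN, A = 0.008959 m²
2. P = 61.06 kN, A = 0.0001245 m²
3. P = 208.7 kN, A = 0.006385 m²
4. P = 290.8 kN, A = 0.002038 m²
Model: a uniform prismatic bar under axial load, so sigma = P / A (SI units).
  Case 1: sigma = 143100 / 0.008959 = 1.597 × 10⁷ Pa = 15.97 MPa
  Case 2: sigma = 61060 / 0.0001245 = 4.904 × 10⁸ Pa = 490.4 MPa
  Case 3: sigma = 208700 / 0.006385 = 3.269 × 10⁷ Pa = 32.69 MPa
  Case 4: sigma = 290800 / 0.002038 = 1.427 × 10⁸ Pa = 142.7 MPa
Ordering: 490.4 MPa (case 2) > 142.7 MPa (case 4) > 32.69 MPa (case 3) > 15.97 MPa (case 1)
Final answer: 2, 4, 3, 1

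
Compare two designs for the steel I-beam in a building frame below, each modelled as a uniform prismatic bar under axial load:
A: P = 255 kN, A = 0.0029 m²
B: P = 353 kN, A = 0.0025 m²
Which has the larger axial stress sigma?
Model: a uniform prismatic bar under axial load, so sigma = P / A (SI units).
  A: sigma = 255000 / 0.0029 = 8.793 × 10⁷ Pa = 87.93 MPa
  B: sigma = 353000 / 0.0025 = 1.412 × 10⁸ Pa = 141.2 MPa
141.2 MPa > 87.93 MPa, so B is larger.
Final answer: B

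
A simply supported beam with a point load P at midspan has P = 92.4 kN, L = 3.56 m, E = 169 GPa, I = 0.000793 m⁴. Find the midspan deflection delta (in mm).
Model: a simply supported beam with a point load P at midspan, so delta = (P·L^3) / (48·E·I).
Convert to SI units:
  P = 92.4 kN = 92400 N
  E = 169 GPa = 1.69 × 10¹¹ Pa
Substitute:
  delta = (92400 × 3.56^3) / (48 × (1.69 × 10¹¹) × 0.000793)
  delta = 0.0006481 m
Convert: delta = 0.0006481 m = 0.6481 mm
Final answer: delta = 0.6481 mm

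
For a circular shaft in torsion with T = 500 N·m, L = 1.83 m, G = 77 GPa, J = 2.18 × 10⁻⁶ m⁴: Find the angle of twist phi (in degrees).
Model: a circular shaft in torsion, so phi = (T·L) / (G·J).
Convert to SI units:
  G = 77 GPa = 7.7 × 10¹⁰ Pa
Substitute:
  phi = (500 × 1.83) / ((7.7 × 10¹⁰) × (2.18 × 10⁻⁶))
  phi = 0.005451 rad
Convert to degrees: phi = 0.005451 × 180/π = 0.3123°
Final answer: phi = 0.3123°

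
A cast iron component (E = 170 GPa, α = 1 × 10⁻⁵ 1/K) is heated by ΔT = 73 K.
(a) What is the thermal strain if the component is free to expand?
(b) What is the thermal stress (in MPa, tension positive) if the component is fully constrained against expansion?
(a) Free thermal strain ε_th = α·ΔT = (1 × 10⁻⁵) × 73 = 0.00073
(b) Fully constrained, the expansion is suppressed, so σ = -E·α·ΔT. Convert E = 170 GPa = 1.7 × 10¹¹ Pa.
  σ = -(1.7 × 10¹¹) × (1 × 10⁻⁵) × 73 = -1.241 × 10⁸ Pa = -124.1 MPa (compressive)
Final answer: (a) ε_th = 0.00073, (b) σ = -124.1 MPa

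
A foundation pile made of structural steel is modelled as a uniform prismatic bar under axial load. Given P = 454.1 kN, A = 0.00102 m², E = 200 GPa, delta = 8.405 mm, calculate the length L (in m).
Model: a uniform prismatic bar under axial load, so delta = (P·L) / (A·E).
Solve for L: L = (delta·A·E) / P.
Convert to SI units:
  P = 454.1 kN = 454100 N
  E = 200 GPa = 2 × 10¹¹ Pa
  delta = 8.405 mm = 0.008405 m
Substitute:
  L = (0.008405 × 0.00102 × (2 × 10¹¹)) / 454100
  L = 3.776 m
Final answer: L = 3.776 m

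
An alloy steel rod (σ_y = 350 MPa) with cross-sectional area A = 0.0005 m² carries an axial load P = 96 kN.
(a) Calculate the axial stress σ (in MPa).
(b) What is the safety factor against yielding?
(a) Axial stress σ = P/A. Convert P = 96 kN = 96000 N.
  σ = 96000 / 0.0005 = 1.92 × 10⁸ Pa = 192 MPa
(b) Safety factor SF = σ_y/σ = 350 / 192 = 1.823
Final answer: (a) σ = 192 MPa, (b) SF = 1.823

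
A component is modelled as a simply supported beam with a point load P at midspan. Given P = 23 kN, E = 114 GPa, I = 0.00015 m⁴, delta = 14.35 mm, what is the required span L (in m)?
Model: a simply supported beam with a point load P at midspan, so delta = (P·L^3) / (48·E·I).
Solve for L: L = ((48·delta·E·I) / P)^(1/3).
Convert to SI units:
  P = 23 kN = 23000 N
  E = 114 GPa = 1.14 × 10¹¹ Pa
  delta = 14.35 mm = 0.01435 m
Substitute:
  L = ((48 × 0.01435 × (1.14 × 10¹¹) × 0.00015) / 23000)^(1/3)
  L = 8.001 m
Final answer: L = 8.001 m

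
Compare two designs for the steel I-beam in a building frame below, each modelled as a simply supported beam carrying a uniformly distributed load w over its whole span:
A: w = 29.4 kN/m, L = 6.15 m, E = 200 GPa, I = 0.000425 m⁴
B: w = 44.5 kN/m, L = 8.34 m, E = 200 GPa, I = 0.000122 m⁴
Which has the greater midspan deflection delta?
Model: a simply supported beam carrying a uniformly distributed load w over its whole span, so delta = (5·w·L^4) / (384·E·I) (SI units).
  A: delta = (5 × 29400 × 6.15^4) / (384 × (2 × 10¹¹) × 0.000425) = 0.006443 m = 6.443 mm
  B: delta = (5 × 44500 × 8.34^4) / (384 × (2 × 10¹¹) × 0.000122) = 0.1149 m = 114.9 mm
114.9 mm > 6.443 mm, so B is larger.
Final answer: B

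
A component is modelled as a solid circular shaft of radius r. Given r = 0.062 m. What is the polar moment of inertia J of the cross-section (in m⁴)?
Model: a solid circular shaft of radius r, so J = (π·r^4) / 2.
Substitute:
  J = (π × 0.062^4) / 2
  J = 2.321 × 10⁻⁵ m⁴
Final answer: J = 2.321 × 10⁻⁵ m⁴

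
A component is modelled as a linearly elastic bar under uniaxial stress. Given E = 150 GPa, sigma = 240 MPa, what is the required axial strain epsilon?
Model: a linearly elastic bar under uniaxial stress, so sigma = E·epsilon.
Solve for epsilon: epsilon = sigma / E.
Convert to SI units:
  E = 150 GPa = 1.5 × 10¹¹ Pa
  sigma = 240 MPa = 2.4 × 10⁸ Pa
Substitute:
  epsilon = (2.4 × 10⁸) / (1.5 × 10¹¹)
  epsilon = 0.0016
Final answer: epsilon = 0.0016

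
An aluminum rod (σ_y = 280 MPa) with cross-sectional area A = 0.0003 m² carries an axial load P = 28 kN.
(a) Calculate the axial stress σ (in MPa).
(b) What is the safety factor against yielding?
(a) Axial stress σ = P/A. Convert P = 28 kN = 28000 N.
  σ = 28000 / 0.0003 = 9.333 × 10⁷ Pa = 93.33 MPa
(b) Safety factor SF = σ_y/σ = 280 / 93.33 = 3
Final answer: (a) σ = 93.33 MPa, (b) SF = 3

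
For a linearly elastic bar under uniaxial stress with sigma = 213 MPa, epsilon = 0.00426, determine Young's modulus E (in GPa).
Model: a linearly elastic bar under uniaxial stress, so epsilon = sigma / E.
Solve for E: E = sigma / epsilon.
Convert to SI units:
  sigma = 213 MPa = 2.13 × 10⁸ Pa
Substitute:
  E = (2.13 × 10⁸) / 0.00426
  E = 5 × 10¹⁰ Pa
Convert: E = 5 × 10¹⁰ Pa = 50 GPa
Final answer: E = 50 GPa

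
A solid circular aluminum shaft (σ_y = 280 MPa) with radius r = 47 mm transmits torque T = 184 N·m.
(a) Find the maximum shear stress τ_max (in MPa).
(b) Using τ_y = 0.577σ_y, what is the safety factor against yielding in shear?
(a) For a solid circular shaft, τ_max = T·r/J with J = π·r^4/2, i.e. τ_max = 2·T / (π·r^3). Convert r = 47 mm = 0.047 m.
  τ_max = (2 × 184) / (π × 0.047^3) = 1.128 × 10⁶ Pa = 1.128 MPa
(b) τ_y = 0.577 × 280 = 161.56 MPa
  SF = τ_y/τ_max = 161.56 / 1.128 = 143.2
Final answer: (a) τ_max = 1.128 MPa, (b) SF = 143.2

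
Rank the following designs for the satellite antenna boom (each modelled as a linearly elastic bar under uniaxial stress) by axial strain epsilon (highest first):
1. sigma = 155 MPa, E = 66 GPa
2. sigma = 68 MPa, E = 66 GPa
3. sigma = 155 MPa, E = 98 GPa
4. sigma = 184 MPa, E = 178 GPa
Model: a linearly elastic bar under uniaxial stress, so epsilon = sigma / E (SI units).
  Case 1: epsilon = (1.55 × 10⁸) / (6.6 × 10¹⁰) = 0.002348
  Case 2: epsilon = (6.8 × 10⁷) / (6.6 × 10¹⁰) = 0.00103
  Case 3: epsilon = (1.55 × 10⁸) / (9.8 × 10¹⁰) = 0.001582
  Case 4: epsilon = (1.84 × 10⁸) / (1.78 × 10¹¹) = 0.001034
Ordering: 0.002348 (case 1) > 0.001582 (case 3) > 0.001034 (case 4) > 0.00103 (case 2)
Final answer: 1, 3, 4, 2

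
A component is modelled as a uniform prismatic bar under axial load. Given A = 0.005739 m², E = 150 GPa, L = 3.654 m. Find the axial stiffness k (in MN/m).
Model: a uniform prismatic bar under axial load, so k = (A·E) / L.
Convert to SI units:
  E = 150 GPa = 1.5 × 10¹¹ Pa
Substitute:
  k = (0.005739 × (1.5 × 10¹¹)) / 3.654
  k = 2.356 × 10⁸ N/m
Convert: k = 2.356 × 10⁸ N/m = 235.6 MN/m
Final answer: k = 235.6 MN/m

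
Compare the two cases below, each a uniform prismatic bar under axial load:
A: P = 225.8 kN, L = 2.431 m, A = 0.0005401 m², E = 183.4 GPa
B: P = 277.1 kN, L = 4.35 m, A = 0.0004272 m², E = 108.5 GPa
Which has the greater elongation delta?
Model: a uniform prismatic bar under axial load, so delta = (P·L) / (A·E) (SI units).
  A: delta = (225800 × 2.431) / (0.0005401 × (1.834 × 10¹¹)) = 0.005542 m = 5.542 mm
  B: delta = (277100 × 4.35) / (0.0004272 × (1.085 × 10¹¹)) = 0.02601 m = 26.01 mm
26.01 mm > 5.542 mm, so B is larger.
Final answer: B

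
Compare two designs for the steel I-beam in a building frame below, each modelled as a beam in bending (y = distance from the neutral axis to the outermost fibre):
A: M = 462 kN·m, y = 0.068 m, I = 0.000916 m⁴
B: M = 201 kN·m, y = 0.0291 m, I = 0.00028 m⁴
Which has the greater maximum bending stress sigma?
Model: a beam in bending (y = distance from the neutral axis to the outermost fibre), so sigma = (M·y) / I (SI units).
  A: sigma = (462000 × 0.068) / 0.000916 = 3.43 × 10⁷ Pa = 34.3 MPa
  B: sigma = (201000 × 0.0291) / 0.00028 = 2.089 × 10⁷ Pa = 20.89 MPa
34.3 MPa > 20.89 MPa, so A is larger.
Final answer: A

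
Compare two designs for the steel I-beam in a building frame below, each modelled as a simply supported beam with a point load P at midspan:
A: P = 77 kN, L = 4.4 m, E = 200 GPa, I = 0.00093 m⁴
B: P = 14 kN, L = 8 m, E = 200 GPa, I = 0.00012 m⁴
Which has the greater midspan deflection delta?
Model: a simply supported beam with a point load P at midspan, so delta = (P·L^3) / (48·E·I) (SI units).
  A: delta = (77000 × 4.4^3) / (48 × (2 × 10¹¹) × 0.00093) = 0.0007347 m = 0.7347 mm
  B: delta = (14000 × 8^3) / (48 × (2 × 10¹¹) × 0.00012) = 0.006222 m = 6.222 mm
6.222 mm > 0.7347 mm, so B is larger.
Final answer: B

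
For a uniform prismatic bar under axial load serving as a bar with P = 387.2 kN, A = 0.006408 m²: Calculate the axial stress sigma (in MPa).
Model: a uniform prismatic bar under axial load, so sigma = P / A.
Convert to SI units:
  P = 387.2 kN = 387200 N
Substitute:
  sigma = 387200 / 0.006408
  sigma = 6.042 × 10⁷ Pa
Convert: sigma = 6.042 × 10⁷ Pa = 60.42 MPa
Final answer: sigma = 60.42 MPa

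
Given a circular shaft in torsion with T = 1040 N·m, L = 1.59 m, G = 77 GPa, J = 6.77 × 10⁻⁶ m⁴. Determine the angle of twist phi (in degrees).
Model: a circular shaft in torsion, so phi = (T·L) / (G·J).
Convert to SI units:
  G = 77 GPa = 7.7 × 10¹⁰ Pa
Substitute:
  phi = (1040 × 1.59) / ((7.7 × 10¹⁰) × (6.77 × 10⁻⁶))
  phi = 0.003172 rad
Convert to degrees: phi = 0.003172 × 180/π = 0.1817°
Final answer: phi = 0.1817°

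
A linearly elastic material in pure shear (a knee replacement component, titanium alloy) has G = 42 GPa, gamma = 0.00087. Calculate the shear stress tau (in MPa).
Model: a linearly elastic material in pure shear, so tau = G·gamma.
Convert to SI units:
  G = 42 GPa = 4.2 × 10¹⁰ Pa
Substitute:
  tau = (4.2 × 10¹⁰) × 0.00087
  tau = 3.654 × 10⁷ Pa
Convert: tau = 3.654 × 10⁷ Pa = 36.54 MPa
Final answer: tau = 36.54 MPa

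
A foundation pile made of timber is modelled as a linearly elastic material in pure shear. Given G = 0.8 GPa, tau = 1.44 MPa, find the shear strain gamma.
Model: a linearly elastic material in pure shear, so tau = G·gamma.
Solve for gamma: gamma = tau / G.
Convert to SI units:
  G = 0.8 GPa = 8 × 10⁸ Pa
  tau = 1.44 MPa = 1.44 × 10⁶ Pa
Substitute:
  gamma = (1.44 × 10⁶) / (8 × 10⁸)
  gamma = 0.0018
Final answer: gamma = 0.0018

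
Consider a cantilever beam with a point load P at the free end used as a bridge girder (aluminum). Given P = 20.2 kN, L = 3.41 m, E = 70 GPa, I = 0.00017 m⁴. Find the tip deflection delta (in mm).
Model: a cantilever beam with a point load P at the free end, so delta = (P·L^3) / (3·E·I).
Convert to SI units:
  P = 20.2 kN = 20200 N
  E = 70 GPa = 7 × 10¹⁰ Pa
Substitute:
  delta = (20200 × 3.41^3) / (3 × (7 × 10¹⁰) × 0.00017)
  delta = 0.02244 m
Convert: delta = 0.02244 m = 22.44 mm
Final answer: delta = 22.44 mm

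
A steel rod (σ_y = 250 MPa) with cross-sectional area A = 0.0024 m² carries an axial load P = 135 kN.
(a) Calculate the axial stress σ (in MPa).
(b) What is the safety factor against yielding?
(a) Axial stress σ = P/A. Convert P = 135 kN = 135000 N.
  σ = 135000 / 0.0024 = 5.625 × 10⁷ Pa = 56.25 MPa
(b) Safety factor SF = σ_y/σ = 250 / 56.25 = 4.444
Final answer: (a) σ = 56.25 MPa, (b) SF = 4.444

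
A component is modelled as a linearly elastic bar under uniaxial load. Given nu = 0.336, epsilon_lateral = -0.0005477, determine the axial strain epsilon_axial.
Model: a linearly elastic bar under uniaxial load, so epsilon_lateral = -nu·epsilon_axial.
Solve for epsilon_axial: epsilon_axial = -epsilon_lateral / nu.
Substitute:
  epsilon_axial = -(-0.0005477) / 0.336
  epsilon_axial = 0.00163
Final answer: epsilon_axial = 0.00163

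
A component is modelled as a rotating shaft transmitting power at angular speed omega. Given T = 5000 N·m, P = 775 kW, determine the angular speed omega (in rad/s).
Model: a rotating shaft transmitting power at angular speed omega, so P = T·omega.
Solve for omega: omega = P / T.
Convert to SI units:
  P = 775 kW = 775000 W
Substitute:
  omega = 775000 / 5000
  omega = 155 rad/s
Final answer: omega = 155 rad/s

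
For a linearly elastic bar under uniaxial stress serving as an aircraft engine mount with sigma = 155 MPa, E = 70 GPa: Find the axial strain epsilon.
Model: a linearly elastic bar under uniaxial stress, so epsilon = sigma / E.
Convert to SI units:
  sigma = 155 MPa = 1.55 × 10⁸ Pa
  E = 70 GPa = 7 × 10¹⁰ Pa
Substitute:
  epsilon = (1.55 × 10⁸) / (7 × 10¹⁰)
  epsilon = 0.002214
Final answer: epsilon = 0.002214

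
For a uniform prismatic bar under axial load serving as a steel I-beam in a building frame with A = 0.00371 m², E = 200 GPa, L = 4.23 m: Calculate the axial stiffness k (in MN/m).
Model: a uniform prismatic bar under axial load, so k = (A·E) / L.
Convert to SI units:
  E = 200 GPa = 2 × 10¹¹ Pa
Substitute:
  k = (0.00371 × (2 × 10¹¹)) / 4.23
  k = 1.754 × 10⁸ N/m
Convert: k = 1.754 × 10⁸ N/m = 175.4 MN/m
Final answer: k = 175.4 MN/m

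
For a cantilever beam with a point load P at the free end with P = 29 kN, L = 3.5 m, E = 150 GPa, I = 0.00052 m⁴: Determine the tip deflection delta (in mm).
Model: a cantilever beam with a point load P at the free end, so delta = (P·L^3) / (3·E·I).
Convert to SI units:
  P = 29 kN = 29000 N
  E = 150 GPa = 1.5 × 10¹¹ Pa
Substitute:
  delta = (29000 × 3.5^3) / (3 × (1.5 × 10¹¹) × 0.00052)
  delta = 0.005314 m
Convert: delta = 0.005314 m = 5.314 mm
Final answer: delta = 5.314 mm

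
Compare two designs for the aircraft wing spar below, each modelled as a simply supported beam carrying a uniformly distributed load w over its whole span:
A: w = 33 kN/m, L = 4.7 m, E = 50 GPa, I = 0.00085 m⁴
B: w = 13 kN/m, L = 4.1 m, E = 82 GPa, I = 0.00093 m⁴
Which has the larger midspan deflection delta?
Model: a simply supported beam carrying a uniformly distributed load w over its whole span, so delta = (5·w·L^4) / (384·E·I) (SI units).
  A: delta = (5 × 33000 × 4.7^4) / (384 × (5 × 10¹⁰) × 0.00085) = 0.004934 m = 4.934 mm
  B: delta = (5 × 13000 × 4.1^4) / (384 × (8.2 × 10¹⁰) × 0.00093) = 0.0006272 m = 0.6272 mm
4.934 mm > 0.6272 mm, so A is larger.
Final answer: A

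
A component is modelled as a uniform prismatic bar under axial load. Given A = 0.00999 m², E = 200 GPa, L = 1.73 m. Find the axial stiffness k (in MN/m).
Model: a uniform prismatic bar under axial load, so k = (A·E) / L.
Convert to SI units:
  E = 200 GPa = 2 × 10¹¹ Pa
Substitute:
  k = (0.00999 × (2 × 10¹¹)) / 1.73
  k = 1.155 × 10⁹ N/m
Convert: k = 1.155 × 10⁹ N/m = 1155 MN/m
Final answer: k = 1155 MN/m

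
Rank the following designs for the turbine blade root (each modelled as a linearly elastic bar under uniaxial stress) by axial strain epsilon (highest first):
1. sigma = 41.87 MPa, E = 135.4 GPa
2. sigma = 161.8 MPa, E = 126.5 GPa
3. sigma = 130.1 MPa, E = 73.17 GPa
Model: a linearly elastic bar under uniaxial stress, so epsilon = sigma / E (SI units).
  Case 1: epsilon = (4.187 × 10⁷) / (1.354 × 10¹¹) = 0.0003092
  Case 2: epsilon = (1.618 × 10⁸) / (1.265 × 10¹¹) = 0.001279
  Case 3: epsilon = (1.301 × 10⁸) / (7.317 × 10¹⁰) = 0.001778
Ordering: 0.001778 (case 3) > 0.001279 (case 2) > 0.0003092 (case 1)
Final answer: 3, 2, 1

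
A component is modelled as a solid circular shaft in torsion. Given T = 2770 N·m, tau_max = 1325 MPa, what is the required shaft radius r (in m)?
Model: a solid circular shaft in torsion, so tau_max = (2·T) / (π·r^3).
Solve for r: r = ((2·T) / (π·tau_max))^(1/3).
Convert to SI units:
  tau_max = 1325 MPa = 1.325 × 10⁹ Pa
Substitute:
  r = ((2 × 2770) / (π × (1.325 × 10⁹)))^(1/3)
  r = 0.011 m
Final answer: r = 0.011 m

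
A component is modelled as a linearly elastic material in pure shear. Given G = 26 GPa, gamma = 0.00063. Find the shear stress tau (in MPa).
Model: a linearly elastic material in pure shear, so tau = G·gamma.
Convert to SI units:
  G = 26 GPa = 2.6 × 10¹⁰ Pa
Substitute:
  tau = (2.6 × 10¹⁰) × 0.00063
  tau = 1.638 × 10⁷ Pa
Convert: tau = 1.638 × 10⁷ Pa = 16.38 MPa
Final answer: tau = 16.38 MPa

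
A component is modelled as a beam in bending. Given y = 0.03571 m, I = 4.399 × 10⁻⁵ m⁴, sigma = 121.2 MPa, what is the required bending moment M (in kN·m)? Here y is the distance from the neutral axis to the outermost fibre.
Model: a beam in bending, so sigma = (M·y) / I.
Solve for M: M = (sigma·I) / y.
Convert to SI units:
  sigma = 121.2 MPa = 1.212 × 10⁸ Pa
Substitute:
  M = ((1.212 × 10⁸) × (4.399 × 10⁻⁵)) / 0.03571
  M = 149300 N·m
Convert: M = 149300 N·m = 149.3 kN·m
Final answer: M = 149.3 kN·m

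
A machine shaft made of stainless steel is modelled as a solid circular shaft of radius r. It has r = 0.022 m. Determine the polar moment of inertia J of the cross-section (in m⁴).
Model: a solid circular shaft of radius r, so J = (π·r^4) / 2.
Substitute:
  J = (π × 0.022^4) / 2
  J = 3.68 × 10⁻⁷ m⁴
Final answer: J = 3.68 × 10⁻⁷ m⁴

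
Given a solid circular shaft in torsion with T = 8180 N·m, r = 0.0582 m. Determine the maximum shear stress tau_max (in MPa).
Model: a solid circular shaft in torsion, so tau_max = (2·T) / (π·r^3).
Substitute:
  tau_max = (2 × 8180) / (π × 0.0582^3)
  tau_max = 2.642 × 10⁷ Pa
Convert: tau_max = 2.642 × 10⁷ Pa = 26.42 MPa
Final answer: tau_max = 26.42 MPa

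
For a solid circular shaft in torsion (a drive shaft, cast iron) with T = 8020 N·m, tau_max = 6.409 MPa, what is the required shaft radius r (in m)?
Model: a solid circular shaft in torsion, so tau_max = (2·T) / (π·r^3).
Solve for r: r = ((2·T) / (π·tau_max))^(1/3).
Convert to SI units:
  tau_max = 6.409 MPa = 6.409 × 10⁶ Pa
Substitute:
  r = ((2 × 8020) / (π × (6.409 × 10⁶)))^(1/3)
  r = 0.0927 m
Final answer: r = 0.0927 m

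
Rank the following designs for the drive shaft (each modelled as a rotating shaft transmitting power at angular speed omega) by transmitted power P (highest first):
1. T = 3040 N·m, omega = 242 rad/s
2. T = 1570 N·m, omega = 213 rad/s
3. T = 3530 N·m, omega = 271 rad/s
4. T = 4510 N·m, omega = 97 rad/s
Model: a rotating shaft transmitting power at angular speed omega, so P = T·omega (SI units).
  Case 1: P = 3040 × 242 = 735700 W = 735.7 kW
  Case 2: P = 1570 × 213 = 334400 W = 334.4 kW
  Case 3: P = 3530 × 271 = 956600 W = 956.6 kW
  Case 4: P = 4510 × 97 = 437500 W = 437.5 kW
Ordering: 956.6 kW (case 3) > 735.7 kW (case 1) > 437.5 kW (case 4) > 334.4 kW (case 2)
Final answer: 3, 1, 4, 2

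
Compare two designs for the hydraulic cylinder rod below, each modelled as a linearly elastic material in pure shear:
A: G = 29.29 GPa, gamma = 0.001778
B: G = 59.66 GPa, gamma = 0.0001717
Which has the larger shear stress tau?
Model: a linearly elastic material in pure shear, so tau = G·gamma (SI units).
  A: tau = (2.929 × 10¹⁰) × 0.001778 = 5.208 × 10⁷ Pa = 52.08 MPa
  B: tau = (5.966 × 10¹⁰) × 0.0001717 = 1.024 × 10⁷ Pa = 10.24 MPa
52.08 MPa > 10.24 MPa, so A is larger.
Final answer: A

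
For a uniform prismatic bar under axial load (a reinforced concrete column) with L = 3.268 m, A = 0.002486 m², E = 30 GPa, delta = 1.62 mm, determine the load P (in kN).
Model: a uniform prismatic bar under axial load, so delta = (P·L) / (A·E).
Solve for P: P = (delta·A·E) / L.
Convert to SI units:
  E = 30 GPa = 3 × 10¹⁰ Pa
  delta = 1.62 mm = 0.00162 m
Substitute:
  P = (0.00162 × 0.002486 × (3 × 10¹⁰)) / 3.268
  P = 36970 N
Convert: P = 36970 N = 36.97 kN
Final answer: P = 36.97 kN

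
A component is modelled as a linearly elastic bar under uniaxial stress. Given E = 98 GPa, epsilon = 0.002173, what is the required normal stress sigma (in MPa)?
Model: a linearly elastic bar under uniaxial stress, so epsilon = sigma / E.
Solve for sigma: sigma = epsilon·E.
Convert to SI units:
  E = 98 GPa = 9.8 × 10¹⁰ Pa
Substitute:
  sigma = 0.002173 × (9.8 × 10¹⁰)
  sigma = 2.13 × 10⁸ Pa
Convert: sigma = 2.13 × 10⁸ Pa = 213 MPa
Final answer: sigma = 213 MPa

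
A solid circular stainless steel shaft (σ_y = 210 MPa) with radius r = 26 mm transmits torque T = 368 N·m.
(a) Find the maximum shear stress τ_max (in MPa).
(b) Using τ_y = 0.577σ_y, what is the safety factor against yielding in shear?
(a) For a solid circular shaft, τ_max = T·r/J with J = π·r^4/2, i.e. τ_max = 2·T / (π·r^3). Convert r = 26 mm = 0.026 m.
  τ_max = (2 × 368) / (π × 0.026^3) = 1.333 × 10⁷ Pa = 13.33 MPa
(b) τ_y = 0.577 × 210 = 121.17 MPa
  SF = τ_y/τ_max = 121.17 / 13.33 = 9.09
Final answer: (a) τ_max = 13.33 MPa, (b) SF = 9.09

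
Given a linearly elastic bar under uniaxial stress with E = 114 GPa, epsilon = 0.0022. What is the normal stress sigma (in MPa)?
Model: a linearly elastic bar under uniaxial stress, so sigma = E·epsilon.
Convert to SI units:
  E = 114 GPa = 1.14 × 10¹¹ Pa
Substitute:
  sigma = (1.14 × 10¹¹) × 0.0022
  sigma = 2.508 × 10⁸ Pa
Convert: sigma = 2.508 × 10⁸ Pa = 250.8 MPa
Final answer: sigma = 250.8 MPa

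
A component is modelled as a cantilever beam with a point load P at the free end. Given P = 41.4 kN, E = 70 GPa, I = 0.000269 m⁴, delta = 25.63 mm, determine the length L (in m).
Model: a cantilever beam with a point load P at the free end, so delta = (P·L^3) / (3·E·I).
Solve for L: L = ((3·delta·E·I) / P)^(1/3).
Convert to SI units:
  P = 41.4 kN = 41400 N
  E = 70 GPa = 7 × 10¹⁰ Pa
  delta = 25.63 mm = 0.02563 m
Substitute:
  L = ((3 × 0.02563 × (7 × 10¹⁰) × 0.000269) / 41400)^(1/3)
  L = 3.27 m
Final answer: L = 3.27 m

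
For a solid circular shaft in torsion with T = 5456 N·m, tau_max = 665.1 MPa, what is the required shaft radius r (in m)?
Model: a solid circular shaft in torsion, so tau_max = (2·T) / (π·r^3).
Solve for r: r = ((2·T) / (π·tau_max))^(1/3).
Convert to SI units:
  tau_max = 665.1 MPa = 6.651 × 10⁸ Pa
Substitute:
  r = ((2 × 5456) / (π × (6.651 × 10⁸)))^(1/3)
  r = 0.01735 m
Final answer: r = 0.01735 m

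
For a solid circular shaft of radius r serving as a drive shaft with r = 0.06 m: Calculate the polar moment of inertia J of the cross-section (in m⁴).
Model: a solid circular shaft of radius r, so J = (π·r^4) / 2.
Substitute:
  J = (π × 0.06^4) / 2
  J = 2.036 × 10⁻⁵ m⁴
Final answer: J = 2.036 × 10⁻⁵ m⁴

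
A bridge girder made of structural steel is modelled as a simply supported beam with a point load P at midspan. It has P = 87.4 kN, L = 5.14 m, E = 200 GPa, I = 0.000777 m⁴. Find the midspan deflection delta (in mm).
Model: a simply supported beam with a point load P at midspan, so delta = (P·L^3) / (48·E·I).
Convert to SI units:
  P = 87.4 kN = 87400 N
  E = 200 GPa = 2 × 10¹¹ Pa
Substitute:
  delta = (87400 × 5.14^3) / (48 × (2 × 10¹¹) × 0.000777)
  delta = 0.001591 m
Convert: delta = 0.001591 m = 1.591 mm
Final answer: delta = 1.591 mm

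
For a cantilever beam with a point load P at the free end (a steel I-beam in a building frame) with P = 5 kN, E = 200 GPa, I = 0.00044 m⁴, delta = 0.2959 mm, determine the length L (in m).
Model: a cantilever beam with a point load P at the free end, so delta = (P·L^3) / (3·E·I).
Solve for L: L = ((3·delta·E·I) / P)^(1/3).
Convert to SI units:
  P = 5 kN = 5000 N
  E = 200 GPa = 2 × 10¹¹ Pa
  delta = 0.2959 mm = 0.0002959 m
Substitute:
  L = ((3 × 0.0002959 × (2 × 10¹¹) × 0.00044) / 5000)^(1/3)
  L = 2.5 m
Final answer: L = 2.5 m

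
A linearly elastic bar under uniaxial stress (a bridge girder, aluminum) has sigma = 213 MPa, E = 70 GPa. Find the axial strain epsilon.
Model: a linearly elastic bar under uniaxial stress, so epsilon = sigma / E.
Convert to SI units:
  sigma = 213 MPa = 2.13 × 10⁸ Pa
  E = 70 GPa = 7 × 10¹⁰ Pa
Substitute:
  epsilon = (2.13 × 10⁸) / (7 × 10¹⁰)
  epsilon = 0.003043
Final answer: epsilon = 0.003043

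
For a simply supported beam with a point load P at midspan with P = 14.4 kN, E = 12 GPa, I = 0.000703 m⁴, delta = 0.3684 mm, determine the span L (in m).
Model: a simply supported beam with a point load P at midspan, so delta = (P·L^3) / (48·E·I).
Solve for L: L = ((48·delta·E·I) / P)^(1/3).
Convert to SI units:
  P = 14.4 kN = 14400 N
  E = 12 GPa = 1.2 × 10¹⁰ Pa
  delta = 0.3684 mm = 0.0003684 m
Substitute:
  L = ((48 × 0.0003684 × (1.2 × 10¹⁰) × 0.000703) / 14400)^(1/3)
  L = 2.18 m
Final answer: L = 2.18 m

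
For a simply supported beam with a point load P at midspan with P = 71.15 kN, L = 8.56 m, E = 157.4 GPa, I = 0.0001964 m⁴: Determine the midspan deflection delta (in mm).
Model: a simply supported beam with a point load P at midspan, so delta = (P·L^3) / (48·E·I).
Convert to SI units:
  P = 71.15 kN = 71150 N
  E = 157.4 GPa = 1.574 × 10¹¹ Pa
Substitute:
  delta = (71150 × 8.56^3) / (48 × (1.574 × 10¹¹) × 0.0001964)
  delta = 0.03008 m
Convert: delta = 0.03008 m = 30.08 mm
Final answer: delta = 30.08 mm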